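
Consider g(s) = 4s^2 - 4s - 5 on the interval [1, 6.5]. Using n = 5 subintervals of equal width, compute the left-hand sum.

180.62

Δs = (6.5 − 1)/5 = 1.1.
Left endpoints: 1, 2.1, 3.2, 4.3, 5.4.
g(1) = -5, g(2.1) = 4.24, g(3.2) = 23.16, g(4.3) = 51.76, g(5.4) = 90.04.
Sum = Δs · [g(1) + g(2.1) + g(3.2) + g(4.3) + g(5.4)].
Sum = 180.62.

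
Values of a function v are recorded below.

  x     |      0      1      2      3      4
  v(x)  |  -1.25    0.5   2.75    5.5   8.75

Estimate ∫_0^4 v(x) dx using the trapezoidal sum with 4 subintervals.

Δx = 1.
T_4 = (1/2)·[(-1.25) + 2·0.5 + 2·2.75 + 2·5.5 + 8.75] = 12.5.

12.5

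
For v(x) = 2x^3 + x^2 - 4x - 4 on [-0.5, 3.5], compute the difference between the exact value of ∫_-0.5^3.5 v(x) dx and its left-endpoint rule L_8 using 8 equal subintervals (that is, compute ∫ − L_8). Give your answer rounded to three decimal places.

Exact integral: ∫_-0.5^3.5 v(x) dx ≈ 49.33333.
L_8 = 30.5.
Error ≈ 49.33333 − 30.5 ≈ 18.833.

18.833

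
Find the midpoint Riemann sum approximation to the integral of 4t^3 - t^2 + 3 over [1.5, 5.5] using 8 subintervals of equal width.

Δt = (5.5 − 1.5)/8 = 0.5.
Midpoints: 1.75, 2.25, 2.75, 3.25, 3.75, 4.25, 4.75, 5.25.
f(1.75) = 21.375, f(2.25) = 43.5, f(2.75) = 78.625, f(3.25) = 129.75, f(3.75) = 199.875, f(4.25) = 292, f(4.75) = 409.125, f(5.25) = 554.25.
Sum = Δt · [f(1.75) + f(2.25) + f(2.75) + ...].
Sum = 864.25.

864.25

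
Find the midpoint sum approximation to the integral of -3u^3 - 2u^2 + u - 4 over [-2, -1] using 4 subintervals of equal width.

Δu = (-1 − (-2))/4 = 0.25.
Midpoints: -1.875, -1.625, -1.375, -1.125.
f(-1.875) = 3517/512, f(-1.625) = 1007/512, f(-1.375) = -695/512, f(-1.125) = -1733/512.
Sum = Δu · [f(-1.875) + f(-1.625) + f(-1.375) + f(-1.125)].
Sum = 1.0234375.

1.0234375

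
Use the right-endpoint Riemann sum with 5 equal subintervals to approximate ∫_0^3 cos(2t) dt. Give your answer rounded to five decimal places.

Δt = (3 − 0)/5 = 0.6.
Right endpoints: 0.6, 1.2, 1.8, 2.4, 3.
f(0.6) ≈ 0.36236, f(1.2) ≈ -0.73739, f(1.8) ≈ -0.89676, f(2.4) ≈ 0.08750, f(3) ≈ 0.96017.
Sum = Δt · [f(0.6) + f(1.2) + f(1.8) + f(2.4) + f(3)].
Sum ≈ -0.13448.

-0.13448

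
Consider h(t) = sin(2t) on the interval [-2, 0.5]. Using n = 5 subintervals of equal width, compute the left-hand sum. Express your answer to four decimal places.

-0.5675

Δt = (0.5 − (-2))/5 = 0.5.
Left endpoints: -2, -1.5, -1, -0.5, 0.
h(-2) ≈ 0.7568, h(-1.5) ≈ -0.1411, h(-1) ≈ -0.9093, h(-0.5) ≈ -0.8415, h(0) ≈ 0.0000.
Sum = Δt · [h(-2) + h(-1.5) + h(-1) + h(-0.5) + h(0)].
Sum ≈ -0.5675.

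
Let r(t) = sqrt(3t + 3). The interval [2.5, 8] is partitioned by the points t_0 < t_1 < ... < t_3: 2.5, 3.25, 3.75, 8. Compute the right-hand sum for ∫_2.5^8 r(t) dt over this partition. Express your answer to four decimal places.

Subinterval widths: 0.75, 0.5, 4.25.
Right endpoints: 3.25, 3.75, 8.
r(3.25) ≈ 3.5707, r(3.75) ≈ 3.7749, r(8) ≈ 5.1962.
Sum = Σ Δt_i · r(t_i).
Sum ≈ 26.6491.

26.6491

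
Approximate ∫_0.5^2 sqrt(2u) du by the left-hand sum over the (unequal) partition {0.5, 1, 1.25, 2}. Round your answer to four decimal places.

Subinterval widths: 0.5, 0.25, 0.75.
Left endpoints: 0.5, 1, 1.25.
f(0.5) ≈ 1.0000, f(1) ≈ 1.4142, f(1.25) ≈ 1.5811.
Sum = Σ Δu_i · f(u_i).
Sum ≈ 2.0394.

2.0394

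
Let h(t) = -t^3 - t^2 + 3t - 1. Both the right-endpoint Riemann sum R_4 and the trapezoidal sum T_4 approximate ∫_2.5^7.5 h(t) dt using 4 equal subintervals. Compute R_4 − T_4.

-275.78125

R_4 = -1143.28125.
T_4 = -867.5.
R_4 − T_4 = -275.78125.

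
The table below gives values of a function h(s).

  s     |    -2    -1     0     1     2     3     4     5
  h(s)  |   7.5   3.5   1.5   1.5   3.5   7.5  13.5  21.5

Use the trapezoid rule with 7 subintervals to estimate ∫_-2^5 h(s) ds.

Δs = 1.
T_7 = (1/2)·[7.5 + 2·3.5 + 2·1.5 + 2·1.5 + 2·3.5 + 2·7.5 + 2·13.5 + 21.5] = 45.5.

45.5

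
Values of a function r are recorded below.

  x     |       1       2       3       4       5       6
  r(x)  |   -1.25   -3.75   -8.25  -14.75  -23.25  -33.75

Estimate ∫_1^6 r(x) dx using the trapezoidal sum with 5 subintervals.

Δx = 1.
T_5 = (1/2)·[(-1.25) + 2·(-3.75) + 2·(-8.25) + 2·(-14.75) + 2·(-23.25) + (-33.75)] = -67.5.

-67.5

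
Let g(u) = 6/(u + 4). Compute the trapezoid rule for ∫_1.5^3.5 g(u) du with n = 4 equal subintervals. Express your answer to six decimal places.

Δu = (3.5 − 1.5)/4 = 0.5.
g(1.5) = 12/11, g(2) = 1, g(2.5) = 12/13, g(3) = 6/7, g(3.5) = 0.8.
T_4 = (Δu/2)·[g(u_0) + 2g(u_1) + 2g(u_2) + 2g(u_3) + g(u_4)].
Sum ≈ 1.862837.

1.862837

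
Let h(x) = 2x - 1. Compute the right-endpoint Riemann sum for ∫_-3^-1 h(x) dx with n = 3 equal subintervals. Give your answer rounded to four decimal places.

-8.6667

Δx = (-1 − (-3))/3 = 2/3.
Right endpoints: -7/3, -5/3, -1.
h(-7/3) = -17/3, h(-5/3) = -13/3, h(-1) = -3.
Sum = Δx · [h(-7/3) + h(-5/3) + h(-1)].
Sum ≈ -8.6667.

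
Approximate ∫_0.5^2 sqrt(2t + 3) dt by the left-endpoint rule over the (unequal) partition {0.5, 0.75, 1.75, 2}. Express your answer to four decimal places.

Subinterval widths: 0.25, 1, 0.25.
Left endpoints: 0.5, 0.75, 1.75.
f(0.5) ≈ 2.0000, f(0.75) ≈ 2.1213, f(1.75) ≈ 2.5495.
Sum = Σ Δt_i · f(t_i).
Sum ≈ 3.2587.

3.2587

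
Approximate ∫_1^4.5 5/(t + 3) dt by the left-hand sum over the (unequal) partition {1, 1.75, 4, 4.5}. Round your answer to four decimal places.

3.6631

Subinterval widths: 0.75, 2.25, 0.5.
Left endpoints: 1, 1.75, 4.
f(1) = 1.25, f(1.75) = 20/19, f(4) = 5/7.
Sum = Σ Δt_i · f(t_i).
Sum ≈ 3.6631.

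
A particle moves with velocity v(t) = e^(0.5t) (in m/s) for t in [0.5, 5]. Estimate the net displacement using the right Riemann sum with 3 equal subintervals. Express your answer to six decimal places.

30.983068

Δt = (5 − 0.5)/3 = 1.5.
Right endpoints: 2, 3.5, 5.
v(2) ≈ 2.718282, v(3.5) ≈ 5.754603, v(5) ≈ 12.182494.
Sum = Δt · [v(2) + v(3.5) + v(5)].
Sum ≈ 30.983068.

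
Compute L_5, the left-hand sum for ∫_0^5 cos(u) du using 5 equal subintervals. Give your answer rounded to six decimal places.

-0.519481

Δu = (5 − 0)/5 = 1.
Left endpoints: 0, 1, 2, 3, 4.
f(0) ≈ 1.000000, f(1) ≈ 0.540302, f(2) ≈ -0.416147, f(3) ≈ -0.989992, f(4) ≈ -0.653644.
Sum = Δu · [f(0) + f(1) + f(2) + f(3) + f(4)].
Sum ≈ -0.519481.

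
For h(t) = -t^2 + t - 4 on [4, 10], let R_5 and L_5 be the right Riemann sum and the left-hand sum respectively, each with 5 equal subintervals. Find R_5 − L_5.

R_5 = -342.24.
L_5 = -248.64.
R_5 − L_5 = -93.6.

-93.6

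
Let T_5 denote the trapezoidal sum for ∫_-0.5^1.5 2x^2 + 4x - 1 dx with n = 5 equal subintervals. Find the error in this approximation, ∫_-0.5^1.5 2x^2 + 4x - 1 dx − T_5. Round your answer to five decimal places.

-0.10667

Exact integral: ∫_-0.5^1.5 f(x) dx ≈ 4.3333333.
T_5 = 4.44.
Error ≈ 4.3333333 − 4.44 ≈ -0.10667.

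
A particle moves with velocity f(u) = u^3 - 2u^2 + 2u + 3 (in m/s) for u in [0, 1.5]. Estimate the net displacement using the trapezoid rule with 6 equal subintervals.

5.76953125

Δu = (1.5 − 0)/6 = 0.25.
f(0) = 3, f(0.25) = 3.390625, f(0.5) = 3.625, f(0.75) = 3.796875, f(1) = 4, f(1.25) = 4.328125, f(1.5) = 4.875.
T_6 = (Δu/2)·[f(u_0) + 2f(u_1) + ... + 2f(u_{5}) + f(u_6)].
Sum = 5.76953125.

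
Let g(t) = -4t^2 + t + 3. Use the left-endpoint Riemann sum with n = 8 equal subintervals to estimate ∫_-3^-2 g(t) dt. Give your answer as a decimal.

Δt = (-2 − (-3))/8 = 0.125.
Left endpoints: -3, -2.875, -2.75, -2.625, -2.5, -2.375, -2.25, -2.125.
g(-3) = -36, g(-2.875) = -32.9375, g(-2.75) = -30, g(-2.625) = -27.1875, g(-2.5) = -24.5, g(-2.375) = -21.9375, g(-2.25) = -19.5, g(-2.125) = -17.1875.
Sum = Δt · [g(-3) + g(-2.875) + g(-2.75) + ...].
Sum = -26.15625.

-26.15625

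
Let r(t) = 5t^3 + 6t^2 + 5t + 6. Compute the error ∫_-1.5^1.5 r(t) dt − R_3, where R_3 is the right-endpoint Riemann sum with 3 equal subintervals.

Exact integral: ∫_-1.5^1.5 r(t) dt = 31.5.
R_3 = 58.875.
Error = 31.5 − 58.875 = -27.375.

-27.375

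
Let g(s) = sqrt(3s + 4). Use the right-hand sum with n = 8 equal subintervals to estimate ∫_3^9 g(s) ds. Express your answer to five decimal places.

28.66864

Δs = (9 − 3)/8 = 0.75.
Right endpoints: 3.75, 4.5, 5.25, 6, 6.75, 7.5, 8.25, 9.
g(3.75) ≈ 3.90512, g(4.5) ≈ 4.18330, g(5.25) ≈ 4.44410, g(6) ≈ 4.69042, g(6.75) ≈ 4.92443, g(7.5) ≈ 5.14782, g(8.25) ≈ 5.36190, g(9) ≈ 5.56776.
Sum = Δs · [g(3.75) + g(4.5) + g(5.25) + ...].
Sum ≈ 28.66864.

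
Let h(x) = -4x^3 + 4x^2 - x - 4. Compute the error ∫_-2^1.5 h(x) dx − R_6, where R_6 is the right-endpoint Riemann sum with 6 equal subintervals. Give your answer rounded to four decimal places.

Exact integral: ∫_-2^1.5 h(x) dx ≈ 12.979167.
R_6 ≈ -1.964699.
Error ≈ 12.979167 − (-1.964699) ≈ 14.9439.

14.9439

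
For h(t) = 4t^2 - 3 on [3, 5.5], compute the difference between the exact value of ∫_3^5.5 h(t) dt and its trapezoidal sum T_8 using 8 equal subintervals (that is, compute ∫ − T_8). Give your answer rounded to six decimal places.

Exact integral: ∫_3^5.5 h(t) dt ≈ 178.33333333.
T_8 = 178.49609375.
Error ≈ 178.33333333 − 178.49609375 ≈ -0.162760.

-0.162760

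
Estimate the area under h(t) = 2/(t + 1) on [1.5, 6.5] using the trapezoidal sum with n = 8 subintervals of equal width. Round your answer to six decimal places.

2.206421

Δt = (6.5 − 1.5)/8 = 0.625.
h(1.5) = 0.8, h(2.125) = 0.64, h(2.75) = 8/15, h(3.375) = 16/35, h(4) = 0.4, h(4.625) = 16/45, h(5.25) = 0.32, h(5.875) = 16/55, h(6.5) = 4/15.
T_8 = (Δt/2)·[h(t_0) + 2h(t_1) + ... + 2h(t_{7}) + h(t_8)].
Sum ≈ 2.206421.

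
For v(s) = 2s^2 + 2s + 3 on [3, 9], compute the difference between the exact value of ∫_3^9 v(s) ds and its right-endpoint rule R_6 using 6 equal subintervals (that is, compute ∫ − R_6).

-80

Exact integral: ∫_3^9 v(s) ds = 558.
R_6 = 638.
Error = 558 − 638 = -80.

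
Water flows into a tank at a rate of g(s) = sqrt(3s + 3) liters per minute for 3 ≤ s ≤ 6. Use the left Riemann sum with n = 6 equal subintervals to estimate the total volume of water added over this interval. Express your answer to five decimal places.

11.86593

Δs = (6 − 3)/6 = 0.5.
Left endpoints: 3, 3.5, 4, 4.5, 5, 5.5.
g(3) ≈ 3.46410, g(3.5) ≈ 3.67423, g(4) ≈ 3.87298, g(4.5) ≈ 4.06202, g(5) ≈ 4.24264, g(5.5) ≈ 4.41588.
Sum = Δs · [g(3) + g(3.5) + g(4) + ...].
Sum ≈ 11.86593.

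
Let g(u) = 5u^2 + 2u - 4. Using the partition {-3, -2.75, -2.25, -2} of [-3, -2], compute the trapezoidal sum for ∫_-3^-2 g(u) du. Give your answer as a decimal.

22.796875

Subinterval widths: 0.25, 0.5, 0.25.
g(-3) = 35, g(-2.75) = 28.3125, g(-2.25) = 16.8125, g(-2) = 12.
On each subinterval the trapezoid contributes (Δu_i/2)·[g(u_{i-1}) + g(u_i)].
Sum = 22.796875.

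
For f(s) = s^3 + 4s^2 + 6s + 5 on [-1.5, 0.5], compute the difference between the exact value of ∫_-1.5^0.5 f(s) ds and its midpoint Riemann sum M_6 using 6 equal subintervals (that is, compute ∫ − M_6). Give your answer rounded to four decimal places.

0.0463

Exact integral: ∫_-1.5^0.5 f(s) ds ≈ 7.416667.
M_6 ≈ 7.370370.
Error ≈ 7.416667 − 7.370370 ≈ 0.0463.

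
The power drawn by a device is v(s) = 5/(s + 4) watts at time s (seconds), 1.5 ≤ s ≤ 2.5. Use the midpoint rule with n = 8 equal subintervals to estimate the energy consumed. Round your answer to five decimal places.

Δs = (2.5 − 1.5)/8 = 0.125.
Midpoints: 1.5625, 1.6875, 1.8125, 1.9375, 2.0625, 2.1875, 2.3125, 2.4375.
v(1.5625) = 80/89, v(1.6875) = 80/91, v(1.8125) = 80/93, v(1.9375) = 16/19, v(2.0625) = 80/97, v(2.1875) = 80/99, v(2.3125) = 80/101, v(2.4375) = 80/103.
Sum = Δs · [v(1.5625) + v(1.6875) + v(1.8125) + ...].
Sum ≈ 0.83524.

0.83524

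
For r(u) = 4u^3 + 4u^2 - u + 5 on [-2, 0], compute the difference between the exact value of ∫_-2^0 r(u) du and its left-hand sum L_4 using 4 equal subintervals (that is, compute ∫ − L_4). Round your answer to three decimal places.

4.167

Exact integral: ∫_-2^0 r(u) du ≈ 6.66667.
L_4 = 2.5.
Error ≈ 6.66667 − 2.5 ≈ 4.167.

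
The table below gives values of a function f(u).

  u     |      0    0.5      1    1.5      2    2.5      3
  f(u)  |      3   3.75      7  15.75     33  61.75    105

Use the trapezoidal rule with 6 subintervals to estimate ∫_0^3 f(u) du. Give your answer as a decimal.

87.625

Δu = 0.5.
T_6 = (0.5/2)·[3 + 2·3.75 + 2·7 + 2·15.75 + 2·33 + 2·61.75 + 105] = 87.625.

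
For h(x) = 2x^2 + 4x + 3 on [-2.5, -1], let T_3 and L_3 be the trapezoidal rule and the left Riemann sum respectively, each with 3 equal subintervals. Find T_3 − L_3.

T_3 = 3.875.
L_3 = 5.
T_3 − L_3 = -1.125.

-1.125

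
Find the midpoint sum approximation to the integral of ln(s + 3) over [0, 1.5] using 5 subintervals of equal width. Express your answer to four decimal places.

Δs = (1.5 − 0)/5 = 0.3.
Midpoints: 0.15, 0.45, 0.75, 1.05, 1.35.
f(0.15) ≈ 1.1474, f(0.45) ≈ 1.2384, f(0.75) ≈ 1.3218, f(1.05) ≈ 1.3987, f(1.35) ≈ 1.4702.
Sum = Δs · [f(0.15) + f(0.45) + f(0.75) + f(1.05) + f(1.35)].
Sum ≈ 1.9729.

1.9729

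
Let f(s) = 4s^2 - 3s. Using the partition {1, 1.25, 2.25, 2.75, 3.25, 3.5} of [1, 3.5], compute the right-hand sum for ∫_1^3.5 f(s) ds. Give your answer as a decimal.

51

Subinterval widths: 0.25, 1, 0.5, 0.5, 0.25.
Right endpoints: 1.25, 2.25, 2.75, 3.25, 3.5.
f(1.25) = 2.5, f(2.25) = 13.5, f(2.75) = 22, f(3.25) = 32.5, f(3.5) = 38.5.
Sum = Σ Δs_i · f(s_i).
Sum = 51.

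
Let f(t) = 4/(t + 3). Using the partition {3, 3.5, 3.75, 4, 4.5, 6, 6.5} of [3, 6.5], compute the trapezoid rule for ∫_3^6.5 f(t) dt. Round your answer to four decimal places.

1.8429

Subinterval widths: 0.5, 0.25, 0.25, 0.5, 1.5, 0.5.
f(3) = 2/3, f(3.5) = 8/13, f(3.75) = 16/27, f(4) = 4/7, f(4.5) = 8/15, f(6) = 4/9, f(6.5) = 8/19.
On each subinterval the trapezoid contributes (Δt_i/2)·[f(t_{i-1}) + f(t_i)].
Sum ≈ 1.8429.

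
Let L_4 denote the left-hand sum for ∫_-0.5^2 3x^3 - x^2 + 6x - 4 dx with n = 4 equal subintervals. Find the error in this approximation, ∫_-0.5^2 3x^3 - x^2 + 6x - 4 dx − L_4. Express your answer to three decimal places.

Exact integral: ∫_-0.5^2 f(x) dx ≈ 10.49479.
L_4 ≈ 0.29785.
Error ≈ 10.49479 − 0.29785 ≈ 10.197.

10.197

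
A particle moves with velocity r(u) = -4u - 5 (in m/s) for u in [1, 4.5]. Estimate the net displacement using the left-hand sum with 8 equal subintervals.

Δu = (4.5 − 1)/8 = 0.4375.
Left endpoints: 1, 1.4375, 1.875, 2.3125, 2.75, 3.1875, 3.625, 4.0625.
r(1) = -9, r(1.4375) = -10.75, r(1.875) = -12.5, r(2.3125) = -14.25, r(2.75) = -16, r(3.1875) = -17.75, r(3.625) = -19.5, r(4.0625) = -21.25.
Sum = Δu · [r(1) + r(1.4375) + r(1.875) + ...].
Sum = -52.9375.

-52.9375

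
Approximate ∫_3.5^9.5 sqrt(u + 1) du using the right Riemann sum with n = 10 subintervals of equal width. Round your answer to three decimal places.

Δu = (9.5 − 3.5)/10 = 0.6.
Right endpoints: 4.1, 4.7, 5.3, 5.9, 6.5, 7.1, 7.7, 8.3, 8.9, 9.5.
f(4.1) ≈ 2.258, f(4.7) ≈ 2.387, f(5.3) ≈ 2.510, f(5.9) ≈ 2.627, f(6.5) ≈ 2.739, f(7.1) ≈ 2.846, f(7.7) ≈ 2.950, f(8.3) ≈ 3.050, f(8.9) ≈ 3.146, f(9.5) ≈ 3.240.
Sum = Δu · [f(4.1) + f(4.7) + f(5.3) + ...].
Sum ≈ 16.652.

16.652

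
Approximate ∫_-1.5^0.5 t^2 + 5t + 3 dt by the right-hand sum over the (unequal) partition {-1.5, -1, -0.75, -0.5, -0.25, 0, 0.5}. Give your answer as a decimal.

Subinterval widths: 0.5, 0.25, 0.25, 0.25, 0.25, 0.5.
Right endpoints: -1, -0.75, -0.5, -0.25, 0, 0.5.
f(-1) = -1, f(-0.75) = -0.1875, f(-0.5) = 0.75, f(-0.25) = 1.8125, f(0) = 3, f(0.5) = 5.75.
Sum = Σ Δt_i · f(t_i).
Sum = 3.71875.

3.71875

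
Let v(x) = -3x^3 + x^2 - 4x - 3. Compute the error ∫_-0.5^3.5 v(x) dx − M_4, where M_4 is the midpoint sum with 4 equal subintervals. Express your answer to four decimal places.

-4.1667

Exact integral: ∫_-0.5^3.5 v(x) dx ≈ -134.166667.
M_4 = -130.
Error ≈ -134.166667 − (-130) ≈ -4.1667.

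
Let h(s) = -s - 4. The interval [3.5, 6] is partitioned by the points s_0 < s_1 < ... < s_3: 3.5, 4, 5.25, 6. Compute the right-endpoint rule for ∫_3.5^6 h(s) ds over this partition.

-23.0625

Subinterval widths: 0.5, 1.25, 0.75.
Right endpoints: 4, 5.25, 6.
h(4) = -8, h(5.25) = -9.25, h(6) = -10.
Sum = Σ Δs_i · h(s_i).
Sum = -23.0625.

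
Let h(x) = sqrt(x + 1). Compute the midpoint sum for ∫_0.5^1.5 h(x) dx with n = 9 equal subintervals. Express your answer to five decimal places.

Δx = (1.5 − 0.5)/9 = 1/9.
Midpoints: 5/9, 2/3, 7/9, 8/9, 1, 10/9, 11/9, 4/3, 13/9.
h(5/9) ≈ 1.24722, h(2/3) ≈ 1.29099, h(7/9) ≈ 1.33333, h(8/9) ≈ 1.37437, h(1) ≈ 1.41421, h(10/9) ≈ 1.45297, h(11/9) ≈ 1.49071, h(4/3) ≈ 1.52753, h(13/9) ≈ 1.56347.
Sum = Δx · [h(5/9) + h(2/3) + h(7/9) + ...].
Sum ≈ 1.41053.

1.41053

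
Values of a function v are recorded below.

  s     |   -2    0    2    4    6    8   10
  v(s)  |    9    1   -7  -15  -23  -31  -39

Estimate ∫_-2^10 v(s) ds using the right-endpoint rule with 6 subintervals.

Δs = 2.
Sum = 2·[1 + (-7) + (-15) + (-23) + (-31) + (-39)] = -228.

-228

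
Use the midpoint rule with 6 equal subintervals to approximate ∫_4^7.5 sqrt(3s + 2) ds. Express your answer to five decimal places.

Δs = (7.5 − 4)/6 = 7/12.
Midpoints: 103/24, 4.875, 131/24, 145/24, 6.625, 173/24.
f(103/24) ≈ 3.85681, f(4.875) ≈ 4.07738, f(131/24) ≈ 4.28661, f(145/24) ≈ 4.48609, f(6.625) ≈ 4.67707, f(173/24) ≈ 4.86056.
Sum = Δs · [f(103/24) + f(4.875) + f(131/24) + ...].
Sum ≈ 15.30930.

15.30930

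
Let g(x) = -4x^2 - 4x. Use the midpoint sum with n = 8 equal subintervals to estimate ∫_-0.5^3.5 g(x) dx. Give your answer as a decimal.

-81

Δx = (3.5 − (-0.5))/8 = 0.5.
Midpoints: -0.25, 0.25, 0.75, 1.25, 1.75, 2.25, 2.75, 3.25.
g(-0.25) = 0.75, g(0.25) = -1.25, g(0.75) = -5.25, g(1.25) = -11.25, g(1.75) = -19.25, g(2.25) = -29.25, g(2.75) = -41.25, g(3.25) = -55.25.
Sum = Δx · [g(-0.25) + g(0.25) + g(0.75) + ...].
Sum = -81.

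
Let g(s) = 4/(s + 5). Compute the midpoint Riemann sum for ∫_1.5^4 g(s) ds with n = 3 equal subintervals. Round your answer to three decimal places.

1.300

Δs = (4 − 1.5)/3 = 5/6.
Midpoints: 23/12, 2.75, 43/12.
g(23/12) = 48/83, g(2.75) = 16/31, g(43/12) = 48/103.
Sum = Δs · [g(23/12) + g(2.75) + g(43/12)].
Sum ≈ 1.300.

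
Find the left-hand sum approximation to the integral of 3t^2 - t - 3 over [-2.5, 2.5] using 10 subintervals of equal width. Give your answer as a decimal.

18.125

Δt = (2.5 − (-2.5))/10 = 0.5.
Left endpoints: -2.5, -2, -1.5, -1, -0.5, 0, 0.5, 1, 1.5, 2.
f(-2.5) = 18.25, f(-2) = 11, f(-1.5) = 5.25, f(-1) = 1, f(-0.5) = -1.75, f(0) = -3, f(0.5) = -2.75, f(1) = -1, f(1.5) = 2.25, f(2) = 7.
Sum = Δt · [f(-2.5) + f(-2) + f(-1.5) + ...].
Sum = 18.125.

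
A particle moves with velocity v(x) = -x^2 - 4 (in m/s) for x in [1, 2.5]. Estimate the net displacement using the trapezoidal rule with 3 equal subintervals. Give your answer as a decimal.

Δx = (2.5 − 1)/3 = 0.5.
v(1) = -5, v(1.5) = -6.25, v(2) = -8, v(2.5) = -10.25.
T_3 = (Δx/2)·[v(x_0) + 2v(x_1) + 2v(x_2) + v(x_3)].
Sum = -10.9375.

-10.9375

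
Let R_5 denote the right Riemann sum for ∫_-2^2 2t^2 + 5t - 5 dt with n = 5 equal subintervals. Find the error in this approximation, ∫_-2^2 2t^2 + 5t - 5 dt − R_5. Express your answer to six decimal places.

-8.853333

Exact integral: ∫_-2^2 f(t) dt ≈ -9.33333333.
R_5 = -0.48.
Error ≈ -9.33333333 − (-0.48) ≈ -8.853333.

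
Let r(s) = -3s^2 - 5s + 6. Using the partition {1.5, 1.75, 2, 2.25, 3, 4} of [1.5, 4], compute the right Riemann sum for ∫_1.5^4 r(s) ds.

-101.09375

Subinterval widths: 0.25, 0.25, 0.25, 0.75, 1.
Right endpoints: 1.75, 2, 2.25, 3, 4.
r(1.75) = -11.9375, r(2) = -16, r(2.25) = -20.4375, r(3) = -36, r(4) = -62.
Sum = Σ Δs_i · r(s_i).
Sum = -101.09375.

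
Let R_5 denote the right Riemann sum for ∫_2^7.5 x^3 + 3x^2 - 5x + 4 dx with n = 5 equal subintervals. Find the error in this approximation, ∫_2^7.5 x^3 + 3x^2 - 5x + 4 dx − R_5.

-317.851875

Exact integral: ∫_2^7.5 f(x) dx = 1092.265625.
R_5 = 1410.1175.
Error = 1092.265625 − 1410.1175 = -317.851875.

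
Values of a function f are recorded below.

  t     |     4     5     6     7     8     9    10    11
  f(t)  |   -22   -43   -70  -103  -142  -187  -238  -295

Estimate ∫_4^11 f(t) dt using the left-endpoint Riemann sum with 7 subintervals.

Δt = 1.
Sum = 1·[(-22) + (-43) + (-70) + (-103) + (-142) + (-187) + (-238)] = -805.

-805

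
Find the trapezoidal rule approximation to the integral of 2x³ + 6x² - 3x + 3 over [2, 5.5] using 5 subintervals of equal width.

745.5525

Δx = (5.5 − 2)/5 = 0.7.
f(2) = 37, f(2.7) = 78.006, f(3.4) = 140.768, f(4.1) = 229.402, f(4.8) = 348.024, f(5.5) = 500.75.
T_5 = (Δx/2)·[f(x_0) + 2f(x_1) + ... + 2f(x_{4}) + f(x_5)].
Sum = 745.5525.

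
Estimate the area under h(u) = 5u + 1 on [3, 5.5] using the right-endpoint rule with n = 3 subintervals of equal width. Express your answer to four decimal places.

60.8333

Δu = (5.5 − 3)/3 = 5/6.
Right endpoints: 23/6, 14/3, 5.5.
h(23/6) = 121/6, h(14/3) = 73/3, h(5.5) = 28.5.
Sum = Δu · [h(23/6) + h(14/3) + h(5.5)].
Sum ≈ 60.8333.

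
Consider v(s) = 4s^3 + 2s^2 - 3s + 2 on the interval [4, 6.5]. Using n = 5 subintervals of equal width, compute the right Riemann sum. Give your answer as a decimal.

Δs = (6.5 − 4)/5 = 0.5.
Right endpoints: 4.5, 5, 5.5, 6, 6.5.
v(4.5) = 393.5, v(5) = 537, v(5.5) = 711.5, v(6) = 920, v(6.5) = 1165.5.
Sum = Δs · [v(4.5) + v(5) + v(5.5) + v(6) + v(6.5)].
Sum = 1863.75.

1863.75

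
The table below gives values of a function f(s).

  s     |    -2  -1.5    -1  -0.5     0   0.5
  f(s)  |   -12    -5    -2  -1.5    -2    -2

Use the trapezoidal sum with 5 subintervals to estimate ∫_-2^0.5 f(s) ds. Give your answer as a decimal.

-8.75

Δs = 0.5.
T_5 = (0.5/2)·[(-12) + 2·(-5) + 2·(-2) + 2·(-1.5) + 2·(-2) + (-2)] = -8.75.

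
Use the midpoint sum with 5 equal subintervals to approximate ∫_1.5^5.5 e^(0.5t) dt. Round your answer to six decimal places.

Δt = (5.5 − 1.5)/5 = 0.8.
Midpoints: 1.9, 2.7, 3.5, 4.3, 5.1.
f(1.9) ≈ 2.585710, f(2.7) ≈ 3.857426, f(3.5) ≈ 5.754603, f(4.3) ≈ 8.584858, f(5.1) ≈ 12.807104.
Sum = Δt · [f(1.9) + f(2.7) + f(3.5) + f(4.3) + f(5.1)].
Sum ≈ 26.871760.

26.871760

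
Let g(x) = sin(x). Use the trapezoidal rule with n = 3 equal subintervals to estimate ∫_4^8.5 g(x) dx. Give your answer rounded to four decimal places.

Δx = (8.5 − 4)/3 = 1.5.
g(4) ≈ -0.7568, g(5.5) ≈ -0.7055, g(7) ≈ 0.6570, g(8.5) ≈ 0.7985.
T_3 = (Δx/2)·[g(x_0) + 2g(x_1) + 2g(x_2) + g(x_3)].
Sum ≈ -0.0416.

-0.0416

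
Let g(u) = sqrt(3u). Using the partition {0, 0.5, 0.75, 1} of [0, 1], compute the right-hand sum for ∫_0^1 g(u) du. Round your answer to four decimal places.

1.4204

Subinterval widths: 0.5, 0.25, 0.25.
Right endpoints: 0.5, 0.75, 1.
g(0.5) ≈ 1.2247, g(0.75) ≈ 1.5000, g(1) ≈ 1.7321.
Sum = Σ Δu_i · g(u_i).
Sum ≈ 1.4204.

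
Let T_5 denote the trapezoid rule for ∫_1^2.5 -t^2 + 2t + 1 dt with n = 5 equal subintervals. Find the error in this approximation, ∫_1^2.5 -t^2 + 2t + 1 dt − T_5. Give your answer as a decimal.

Exact integral: ∫_1^2.5 f(t) dt = 1.875.
T_5 = 1.8525.
Error = 1.875 − 1.8525 = 0.0225.

0.0225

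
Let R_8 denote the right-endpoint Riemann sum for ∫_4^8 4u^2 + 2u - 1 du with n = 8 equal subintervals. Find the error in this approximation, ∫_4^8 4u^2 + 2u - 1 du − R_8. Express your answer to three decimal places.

Exact integral: ∫_4^8 f(u) du ≈ 641.33333.
R_8 = 692.
Error ≈ 641.33333 − 692 ≈ -50.667.

-50.667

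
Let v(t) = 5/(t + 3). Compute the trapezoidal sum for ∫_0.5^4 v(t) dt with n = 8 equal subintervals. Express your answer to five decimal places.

Δt = (4 − 0.5)/8 = 0.4375.
v(0.5) = 10/7, v(0.9375) = 80/63, v(1.375) = 8/7, v(1.8125) = 80/77, v(2.25) = 20/21, v(2.6875) = 80/91, v(3.125) = 40/49, v(3.5625) = 16/21, v(4) = 5/7.
T_8 = (Δt/2)·[v(t_0) + 2v(t_1) + ... + 2v(t_{7}) + v(t_8)].
Sum ≈ 3.47061.

3.47061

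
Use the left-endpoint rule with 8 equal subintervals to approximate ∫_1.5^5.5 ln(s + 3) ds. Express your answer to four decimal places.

Δs = (5.5 − 1.5)/8 = 0.5.
Left endpoints: 1.5, 2, 2.5, 3, 3.5, 4, 4.5, 5.
f(1.5) ≈ 1.5041, f(2) ≈ 1.6094, f(2.5) ≈ 1.7047, f(3) ≈ 1.7918, f(3.5) ≈ 1.8718, f(4) ≈ 1.9459, f(4.5) ≈ 2.0149, f(5) ≈ 2.0794.
Sum = Δs · [f(1.5) + f(2) + f(2.5) + ...].
Sum ≈ 7.2610.

7.2610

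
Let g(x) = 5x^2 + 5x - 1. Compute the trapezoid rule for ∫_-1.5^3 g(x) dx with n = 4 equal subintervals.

67.74609375

Δx = (3 − (-1.5))/4 = 1.125.
g(-1.5) = 2.75, g(-0.375) = -2.171875, g(0.75) = 5.5625, g(1.875) = 25.953125, g(3) = 59.
T_4 = (Δx/2)·[g(x_0) + 2g(x_1) + 2g(x_2) + 2g(x_3) + g(x_4)].
Sum = 67.74609375.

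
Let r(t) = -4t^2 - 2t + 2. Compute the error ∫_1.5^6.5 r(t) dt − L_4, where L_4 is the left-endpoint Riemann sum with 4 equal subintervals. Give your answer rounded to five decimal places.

Exact integral: ∫_1.5^6.5 r(t) dt ≈ -391.6666667.
L_4 = -290.625.
Error ≈ -391.6666667 − (-290.625) ≈ -101.04167.

-101.04167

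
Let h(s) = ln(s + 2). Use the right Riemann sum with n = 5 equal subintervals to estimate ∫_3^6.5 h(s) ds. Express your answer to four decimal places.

Δs = (6.5 − 3)/5 = 0.7.
Right endpoints: 3.7, 4.4, 5.1, 5.8, 6.5.
h(3.7) ≈ 1.7405, h(4.4) ≈ 1.8563, h(5.1) ≈ 1.9601, h(5.8) ≈ 2.0541, h(6.5) ≈ 2.1401.
Sum = Δs · [h(3.7) + h(4.4) + h(5.1) + h(5.8) + h(6.5)].
Sum ≈ 6.8257.

6.8257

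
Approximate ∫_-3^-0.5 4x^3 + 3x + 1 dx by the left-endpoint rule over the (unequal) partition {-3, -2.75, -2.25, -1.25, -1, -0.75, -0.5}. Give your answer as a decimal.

Subinterval widths: 0.25, 0.5, 1, 0.25, 0.25, 0.25.
Left endpoints: -3, -2.75, -2.25, -1.25, -1, -0.75.
f(-3) = -116, f(-2.75) = -90.4375, f(-2.25) = -51.3125, f(-1.25) = -10.5625, f(-1) = -6, f(-0.75) = -2.9375.
Sum = Σ Δx_i · f(x_i).
Sum = -130.40625.

-130.40625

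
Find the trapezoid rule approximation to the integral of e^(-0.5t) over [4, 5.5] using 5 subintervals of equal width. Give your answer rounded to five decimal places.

Δt = (5.5 − 4)/5 = 0.3.
f(4) ≈ 0.13534, f(4.3) ≈ 0.11648, f(4.6) ≈ 0.10026, f(4.9) ≈ 0.08629, f(5.2) ≈ 0.07427, f(5.5) ≈ 0.06393.
T_5 = (Δt/2)·[f(t_0) + 2f(t_1) + ... + 2f(t_{4}) + f(t_5)].
Sum ≈ 0.14308.

0.14308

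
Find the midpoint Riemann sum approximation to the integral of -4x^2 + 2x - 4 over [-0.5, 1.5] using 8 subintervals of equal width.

Δx = (1.5 − (-0.5))/8 = 0.25.
Midpoints: -0.375, -0.125, 0.125, 0.375, 0.625, 0.875, 1.125, 1.375.
f(-0.375) = -5.3125, f(-0.125) = -4.3125, f(0.125) = -3.8125, f(0.375) = -3.8125, f(0.625) = -4.3125, f(0.875) = -5.3125, f(1.125) = -6.8125, f(1.375) = -8.8125.
Sum = Δx · [f(-0.375) + f(-0.125) + f(0.125) + ...].
Sum = -10.625.

-10.625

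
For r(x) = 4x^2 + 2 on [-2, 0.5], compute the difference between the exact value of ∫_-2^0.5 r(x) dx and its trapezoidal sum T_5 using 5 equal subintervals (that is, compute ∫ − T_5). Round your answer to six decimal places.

-0.416667

Exact integral: ∫_-2^0.5 r(x) dx ≈ 15.83333333.
T_5 = 16.25.
Error ≈ 15.83333333 − 16.25 ≈ -0.416667.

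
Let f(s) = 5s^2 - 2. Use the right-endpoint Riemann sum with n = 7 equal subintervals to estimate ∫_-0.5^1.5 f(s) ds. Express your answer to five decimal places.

Δs = (1.5 − (-0.5))/7 = 2/7.
Right endpoints: -3/14, 1/14, 5/14, 9/14, 13/14, 17/14, 1.5.
f(-3/14) = -347/196, f(1/14) = -387/196, f(5/14) = -267/196, f(9/14) = 13/196, f(13/14) = 453/196, f(17/14) = 1053/196, f(1.5) = 9.25.
Sum = Δs · [f(-3/14) + f(1/14) + f(5/14) + ...].
Sum ≈ 3.39796.

3.39796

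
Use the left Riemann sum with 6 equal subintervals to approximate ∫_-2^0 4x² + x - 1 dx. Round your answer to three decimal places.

9.148

Δx = (0 − (-2))/6 = 1/3.
Left endpoints: -2, -5/3, -4/3, -1, -2/3, -1/3.
f(-2) = 13, f(-5/3) = 76/9, f(-4/3) = 43/9, f(-1) = 2, f(-2/3) = 1/9, f(-1/3) = -8/9.
Sum = Δx · [f(-2) + f(-5/3) + f(-4/3) + ...].
Sum ≈ 9.148.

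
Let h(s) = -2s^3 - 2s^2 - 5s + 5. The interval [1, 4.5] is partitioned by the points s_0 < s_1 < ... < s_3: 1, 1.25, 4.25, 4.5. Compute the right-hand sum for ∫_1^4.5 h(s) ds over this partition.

-679.8515625

Subinterval widths: 0.25, 3, 0.25.
Right endpoints: 1.25, 4.25, 4.5.
h(1.25) = -8.28125, h(4.25) = -205.90625, h(4.5) = -240.25.
Sum = Σ Δs_i · h(s_i).
Sum = -679.8515625.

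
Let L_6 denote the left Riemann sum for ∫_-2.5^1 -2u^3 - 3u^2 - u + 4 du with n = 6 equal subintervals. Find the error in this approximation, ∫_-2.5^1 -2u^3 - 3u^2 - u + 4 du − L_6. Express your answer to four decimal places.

-6.4227

Exact integral: ∫_-2.5^1 f(u) du = 19.03125.
L_6 ≈ 25.453993.
Error ≈ 19.03125 − 25.453993 ≈ -6.4227.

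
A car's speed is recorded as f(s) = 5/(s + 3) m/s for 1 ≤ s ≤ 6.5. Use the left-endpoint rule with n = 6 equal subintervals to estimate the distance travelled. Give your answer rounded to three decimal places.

4.675

Δs = (6.5 − 1)/6 = 11/12.
Left endpoints: 1, 23/12, 17/6, 3.75, 14/3, 67/12.
f(1) = 1.25, f(23/12) = 60/59, f(17/6) = 6/7, f(3.75) = 20/27, f(14/3) = 15/23, f(67/12) = 60/103.
Sum = Δs · [f(1) + f(23/12) + f(17/6) + ...].
Sum ≈ 4.675.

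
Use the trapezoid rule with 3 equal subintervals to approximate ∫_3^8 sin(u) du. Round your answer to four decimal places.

Δu = (8 − 3)/3 = 5/3.
f(3) ≈ 0.1411, f(14/3) ≈ -0.9990, f(19/3) ≈ 0.0501, f(8) ≈ 0.9894.
T_3 = (Δu/2)·[f(u_0) + 2f(u_1) + 2f(u_2) + f(u_3)].
Sum ≈ -0.6393.

-0.6393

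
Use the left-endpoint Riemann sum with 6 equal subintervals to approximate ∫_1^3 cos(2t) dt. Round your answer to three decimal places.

-0.802

Δt = (3 − 1)/6 = 1/3.
Left endpoints: 1, 4/3, 5/3, 2, 7/3, 8/3.
f(1) ≈ -0.416, f(4/3) ≈ -0.889, f(5/3) ≈ -0.982, f(2) ≈ -0.654, f(7/3) ≈ -0.046, f(8/3) ≈ 0.582.
Sum = Δt · [f(1) + f(4/3) + f(5/3) + ...].
Sum ≈ -0.802.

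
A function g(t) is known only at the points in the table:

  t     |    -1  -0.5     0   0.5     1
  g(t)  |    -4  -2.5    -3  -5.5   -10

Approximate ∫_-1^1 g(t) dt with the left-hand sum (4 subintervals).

-7.5

Δt = 0.5.
Sum = 0.5·[(-4) + (-2.5) + (-3) + (-5.5)] = -7.5.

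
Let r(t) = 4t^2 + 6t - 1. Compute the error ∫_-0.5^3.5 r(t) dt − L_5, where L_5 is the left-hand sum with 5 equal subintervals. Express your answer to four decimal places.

27.0933

Exact integral: ∫_-0.5^3.5 r(t) dt ≈ 89.333333.
L_5 = 62.24.
Error ≈ 89.333333 − 62.24 ≈ 27.0933.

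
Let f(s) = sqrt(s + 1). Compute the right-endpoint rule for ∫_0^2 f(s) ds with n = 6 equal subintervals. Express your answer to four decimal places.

2.9175

Δs = (2 − 0)/6 = 1/3.
Right endpoints: 1/3, 2/3, 1, 4/3, 5/3, 2.
f(1/3) ≈ 1.1547, f(2/3) ≈ 1.2910, f(1) ≈ 1.4142, f(4/3) ≈ 1.5275, f(5/3) ≈ 1.6330, f(2) ≈ 1.7321.
Sum = Δs · [f(1/3) + f(2/3) + f(1) + ...].
Sum ≈ 2.9175.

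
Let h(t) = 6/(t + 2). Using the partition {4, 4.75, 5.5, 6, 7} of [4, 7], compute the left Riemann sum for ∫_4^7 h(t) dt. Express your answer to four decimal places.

Subinterval widths: 0.75, 0.75, 0.5, 1.
Left endpoints: 4, 4.75, 5.5, 6.
h(4) = 1, h(4.75) = 8/9, h(5.5) = 0.8, h(6) = 0.75.
Sum = Σ Δt_i · h(t_i).
Sum ≈ 2.5667.

2.5667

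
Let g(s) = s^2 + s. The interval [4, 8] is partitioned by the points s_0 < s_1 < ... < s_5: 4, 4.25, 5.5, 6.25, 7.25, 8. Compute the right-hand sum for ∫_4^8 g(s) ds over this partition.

Subinterval widths: 0.25, 1.25, 0.75, 1, 0.75.
Right endpoints: 4.25, 5.5, 6.25, 7.25, 8.
g(4.25) = 22.3125, g(5.5) = 35.75, g(6.25) = 45.3125, g(7.25) = 59.8125, g(8) = 72.
Sum = Σ Δs_i · g(s_i).
Sum = 198.0625.

198.0625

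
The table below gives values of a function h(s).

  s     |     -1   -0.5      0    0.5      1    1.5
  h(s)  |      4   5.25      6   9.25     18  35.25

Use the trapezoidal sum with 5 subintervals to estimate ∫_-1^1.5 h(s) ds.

29.0625

Δs = 0.5.
T_5 = (0.5/2)·[4 + 2·5.25 + 2·6 + 2·9.25 + 2·18 + 35.25] = 29.0625.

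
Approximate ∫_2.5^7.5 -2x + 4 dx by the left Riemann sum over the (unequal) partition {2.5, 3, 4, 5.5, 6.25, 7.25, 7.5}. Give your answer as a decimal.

-24.875

Subinterval widths: 0.5, 1, 1.5, 0.75, 1, 0.25.
Left endpoints: 2.5, 3, 4, 5.5, 6.25, 7.25.
f(2.5) = -1, f(3) = -2, f(4) = -4, f(5.5) = -7, f(6.25) = -8.5, f(7.25) = -10.5.
Sum = Σ Δx_i · f(x_i).
Sum = -24.875.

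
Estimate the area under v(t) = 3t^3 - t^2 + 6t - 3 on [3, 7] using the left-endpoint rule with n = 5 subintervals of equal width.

Δt = (7 − 3)/5 = 0.8.
Left endpoints: 3, 3.8, 4.6, 5.4, 6.2.
v(3) = 87, v(3.8) = 169.976, v(4.6) = 295.448, v(5.4) = 472.632, v(6.2) = 710.744.
Sum = Δt · [v(3) + v(3.8) + v(4.6) + v(5.4) + v(6.2)].
Sum = 1388.64.

1388.64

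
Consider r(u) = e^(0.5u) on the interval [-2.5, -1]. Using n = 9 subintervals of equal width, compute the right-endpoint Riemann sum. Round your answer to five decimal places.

0.66709

Δu = (-1 − (-2.5))/9 = 1/6.
Right endpoints: -7/3, -13/6, -2, -11/6, -5/3, -1.5, -4/3, -7/6, -1.
r(-7/3) ≈ 0.31140, r(-13/6) ≈ 0.33847, r(-2) ≈ 0.36788, r(-11/6) ≈ 0.39985, r(-5/3) ≈ 0.43460, r(-1.5) ≈ 0.47237, r(-4/3) ≈ 0.51342, r(-7/6) ≈ 0.55804, r(-1) ≈ 0.60653.
Sum = Δu · [r(-7/3) + r(-13/6) + r(-2) + ...].
Sum ≈ 0.66709.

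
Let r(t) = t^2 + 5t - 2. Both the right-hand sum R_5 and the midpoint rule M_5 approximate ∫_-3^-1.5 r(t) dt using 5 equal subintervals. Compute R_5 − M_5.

0.14625

R_5 = -11.865.
M_5 = -12.01125.
R_5 − M_5 = 0.14625.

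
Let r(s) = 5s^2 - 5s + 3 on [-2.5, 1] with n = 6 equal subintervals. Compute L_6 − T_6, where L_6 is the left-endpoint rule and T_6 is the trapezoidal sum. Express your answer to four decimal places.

12.7604

L_6 ≈ 65.086227.
T_6 ≈ 52.325810.
L_6 − T_6 ≈ 12.7604.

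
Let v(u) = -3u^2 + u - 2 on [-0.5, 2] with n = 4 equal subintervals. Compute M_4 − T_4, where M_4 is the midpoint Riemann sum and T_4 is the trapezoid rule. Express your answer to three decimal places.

M_4 ≈ -11.00586.
T_4 = -11.73828125.
M_4 − T_4 ≈ 0.732.

0.732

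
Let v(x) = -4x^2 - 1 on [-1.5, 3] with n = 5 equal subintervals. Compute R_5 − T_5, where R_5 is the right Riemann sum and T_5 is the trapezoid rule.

R_5 = -59.58.
T_5 = -47.43.
R_5 − T_5 = -12.15.

-12.15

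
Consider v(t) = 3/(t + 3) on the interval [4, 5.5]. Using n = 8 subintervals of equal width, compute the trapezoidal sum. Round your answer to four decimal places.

Δt = (5.5 − 4)/8 = 0.1875.
v(4) = 3/7, v(4.1875) = 48/115, v(4.375) = 24/59, v(4.5625) = 48/121, v(4.75) = 12/31, v(4.9375) = 48/127, v(5.125) = 24/65, v(5.3125) = 48/133, v(5.5) = 6/17.
T_8 = (Δt/2)·[v(t_0) + 2v(t_1) + ... + 2v(t_{7}) + v(t_8)].
Sum ≈ 0.5825.

0.5825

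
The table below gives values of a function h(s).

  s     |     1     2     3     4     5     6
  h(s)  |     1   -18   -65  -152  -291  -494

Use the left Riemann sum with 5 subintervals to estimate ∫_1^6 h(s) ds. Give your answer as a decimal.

-525

Δs = 1.
Sum = 1·[1 + (-18) + (-65) + (-152) + (-291)] = -525.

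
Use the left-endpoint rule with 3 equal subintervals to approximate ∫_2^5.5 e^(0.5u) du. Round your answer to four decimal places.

Δu = (5.5 − 2)/3 = 7/6.
Left endpoints: 2, 19/6, 13/3.
f(2) ≈ 2.7183, f(19/6) ≈ 4.8712, f(13/3) ≈ 8.7291.
Sum = Δu · [f(2) + f(19/6) + f(13/3)].
Sum ≈ 19.0384.

19.0384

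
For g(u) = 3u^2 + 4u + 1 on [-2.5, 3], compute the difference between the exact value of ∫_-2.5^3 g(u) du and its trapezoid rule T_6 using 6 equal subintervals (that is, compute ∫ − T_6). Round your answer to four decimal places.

Exact integral: ∫_-2.5^3 g(u) du = 53.625.
T_6 ≈ 55.935764.
Error ≈ 53.625 − 55.935764 ≈ -2.3108.

-2.3108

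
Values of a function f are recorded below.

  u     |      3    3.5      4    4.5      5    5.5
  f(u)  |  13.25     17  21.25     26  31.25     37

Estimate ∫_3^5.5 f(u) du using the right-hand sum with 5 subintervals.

Δu = 0.5.
Sum = 0.5·[17 + 21.25 + 26 + 31.25 + 37] = 66.25.

66.25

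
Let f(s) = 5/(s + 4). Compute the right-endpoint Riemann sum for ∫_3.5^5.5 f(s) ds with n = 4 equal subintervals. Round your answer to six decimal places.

1.147553

Δs = (5.5 − 3.5)/4 = 0.5.
Right endpoints: 4, 4.5, 5, 5.5.
f(4) = 0.625, f(4.5) = 10/17, f(5) = 5/9, f(5.5) = 10/19.
Sum = Δs · [f(4) + f(4.5) + f(5) + f(5.5)].
Sum ≈ 1.147553.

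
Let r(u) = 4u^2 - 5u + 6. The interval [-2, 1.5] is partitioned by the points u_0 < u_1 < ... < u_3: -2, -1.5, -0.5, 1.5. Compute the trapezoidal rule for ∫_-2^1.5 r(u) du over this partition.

Subinterval widths: 0.5, 1, 2.
r(-2) = 32, r(-1.5) = 22.5, r(-0.5) = 9.5, r(1.5) = 7.5.
On each subinterval the trapezoid contributes (Δu_i/2)·[r(u_{i-1}) + r(u_i)].
Sum = 46.625.

46.625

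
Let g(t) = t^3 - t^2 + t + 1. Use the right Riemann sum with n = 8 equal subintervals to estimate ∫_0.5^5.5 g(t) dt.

240.078125

Δt = (5.5 − 0.5)/8 = 0.625.
Right endpoints: 1.125, 1.75, 2.375, 3, 3.625, 4.25, 4.875, 5.5.
g(1.125) = 1169/512, g(1.75) = 5.046875, g(2.375) = 5699/512, g(3) = 22, g(3.625) = 20029/512, g(4.25) = 63.953125, g(4.875) = 50159/512, g(5.5) = 142.625.
Sum = Δt · [g(1.125) + g(1.75) + g(2.375) + ...].
Sum = 240.078125.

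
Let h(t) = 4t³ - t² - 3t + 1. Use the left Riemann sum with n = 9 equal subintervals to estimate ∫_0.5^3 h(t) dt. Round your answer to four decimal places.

Δt = (3 − 0.5)/9 = 5/18.
Left endpoints: 0.5, 7/9, 19/18, 4/3, 29/18, 17/9, 13/6, 22/9, 49/18.
h(0.5) = -0.25, h(7/9) = -41/729, h(19/18) = 4151/2916, h(4/3) = 127/27, h(29/18) = 30031/2916, h(17/9) = 13649/729, h(13/6) = 3293/108, h(22/9) = 33619/729, h(49/18) = 192791/2916.
Sum = Δt · [h(0.5) + h(7/9) + h(19/18) + ...].
Sum ≈ 49.3236.

49.3236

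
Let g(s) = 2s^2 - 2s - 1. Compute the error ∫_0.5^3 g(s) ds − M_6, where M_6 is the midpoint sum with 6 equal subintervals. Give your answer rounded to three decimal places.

0.072

Exact integral: ∫_0.5^3 g(s) ds ≈ 6.66667.
M_6 ≈ 6.59433.
Error ≈ 6.66667 − 6.59433 ≈ 0.072.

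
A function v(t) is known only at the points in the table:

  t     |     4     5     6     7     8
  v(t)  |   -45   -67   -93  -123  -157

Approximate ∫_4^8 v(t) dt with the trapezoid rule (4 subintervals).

Δt = 1.
T_4 = (1/2)·[(-45) + 2·(-67) + 2·(-93) + 2·(-123) + (-157)] = -384.

-384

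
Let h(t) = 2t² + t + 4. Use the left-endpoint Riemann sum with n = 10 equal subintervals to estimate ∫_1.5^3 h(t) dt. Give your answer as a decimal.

Δt = (3 − 1.5)/10 = 0.15.
Left endpoints: 1.5, 1.65, 1.8, 1.95, 2.1, 2.25, 2.4, 2.55, 2.7, 2.85.
h(1.5) = 10, h(1.65) = 11.095, h(1.8) = 12.28, h(1.95) = 13.555, h(2.1) = 14.92, h(2.25) = 16.375, h(2.4) = 17.92, h(2.55) = 19.555, h(2.7) = 21.28, h(2.85) = 23.095.
Sum = Δt · [h(1.5) + h(1.65) + h(1.8) + ...].
Sum = 24.01125.

24.01125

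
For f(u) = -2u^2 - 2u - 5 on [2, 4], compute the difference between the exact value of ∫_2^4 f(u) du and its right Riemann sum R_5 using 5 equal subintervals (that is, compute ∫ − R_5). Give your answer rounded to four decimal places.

Exact integral: ∫_2^4 f(u) du ≈ -59.333333.
R_5 = -65.04.
Error ≈ -59.333333 − (-65.04) ≈ 5.7067.

5.7067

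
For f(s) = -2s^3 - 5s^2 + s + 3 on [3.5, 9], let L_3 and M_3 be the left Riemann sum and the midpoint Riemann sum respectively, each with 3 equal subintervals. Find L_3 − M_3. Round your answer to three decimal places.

1371.543

L_3 ≈ -2861.12037.
M_3 ≈ -4232.66377.
L_3 − M_3 ≈ 1371.543.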